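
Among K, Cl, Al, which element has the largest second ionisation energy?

Consider each +1 ion: K⁺ is the bare [Ar] core; Cl⁺ still has 6 valence electrons; Al⁺ still has 2 valence electrons.
Breaking into a closed-shell core is much more expensive than removing a leftover valence electron — K has the largest IE_2 here.
Valence configurations: Cl⁺ [Ne]3s²3p⁴, Al⁺ [Ne]3s².
Tabulated IE_2 (kJ/mol): K 3052, Cl 2298, Al 1817.
So the second ionization energies run Al < Cl < K.

K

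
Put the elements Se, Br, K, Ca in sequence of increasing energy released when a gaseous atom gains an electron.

K is in period 4, group 1; Ca is in period 4, group 2; Se is in period 4, group 16; Br is in period 4, group 17.
EA tends to increase across a period and decrease down a group, though the pattern is less regular than for IE or radius.
All lie in period 4; the across-period trend (electron affinity increases left to right) applies, with the exception below.
Note the exception: K has a higher electron affinity than Ca, contrary to the simple trend — adding an electron to Ca (ns²) has to open a new, higher-energy np subshell, which is unfavourable.
Approximate values (kJ/mol): K 48, Ca 2, Se 195, Br 325.
So from lowest to highest: Ca < K < Se < Br.

Ca < K < Se < Br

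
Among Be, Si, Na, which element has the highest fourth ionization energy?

Be

After 3 electrons have been removed, what remains? Be³⁺ is already 1 electron into the core; Si³⁺ still has 1 valence electron; Na³⁺ is already 2 electrons into the core.
Core electrons are held far more tightly than valence electrons, so Na and Be top the IE_4 order.
Tabulated IE_4 (kJ/mol): Be 21007, Si 4356, Na 9543.
Overall IE_4 order: Si < Na < Be.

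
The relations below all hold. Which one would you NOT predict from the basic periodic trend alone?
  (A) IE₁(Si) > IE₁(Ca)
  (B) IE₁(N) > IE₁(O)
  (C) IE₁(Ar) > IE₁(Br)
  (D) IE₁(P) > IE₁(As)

(B)

The general trend: first ionisation energy increases across a period and decreases down a group.
(A) Si (period 3, group 14) vs Ca (period 4, group 2): the stated order agrees with the simple trend.
(B) N (period 2, group 15) vs O (period 2, group 16): the stated order contradicts the simple trend.
(C) Ar (period 3, group 18) vs Br (period 4, group 17): the stated order agrees with the simple trend.
(D) P (period 3, group 15) vs As (period 4, group 15): the stated order agrees with the simple trend.
The exception is (B): pairing an electron in O's 2p⁴ costs repulsion energy, so O ionizes more easily than half-filled N (2p³).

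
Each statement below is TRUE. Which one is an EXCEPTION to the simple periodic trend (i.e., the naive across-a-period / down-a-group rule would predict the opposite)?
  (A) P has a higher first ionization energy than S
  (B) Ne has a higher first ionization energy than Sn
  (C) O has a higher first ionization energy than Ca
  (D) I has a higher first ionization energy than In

The general trend: first ionization energy increases across a period and decreases down a group.
(A) P (period 3, group 15) vs S (period 3, group 16): the stated order contradicts the simple trend.
(B) Ne (period 2, group 18) vs Sn (period 5, group 14): the stated order agrees with the simple trend.
(C) O (period 2, group 16) vs Ca (period 4, group 2): the stated order agrees with the simple trend.
(D) I (period 5, group 17) vs In (period 5, group 13): the stated order agrees with the simple trend.
The exception is (A): S (3p⁴) ionizes more easily than half-filled P (3p³) because the paired 3p electron in S is pushed out by e⁻–e⁻ repulsion.

(A)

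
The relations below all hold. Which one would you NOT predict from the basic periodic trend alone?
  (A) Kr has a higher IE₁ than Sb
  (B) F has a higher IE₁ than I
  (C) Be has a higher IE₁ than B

The general trend: IE₁ increases across a period and decreases down a group.
(A) Kr (period 4, group 18) vs Sb (period 5, group 15): the stated order agrees with the simple trend.
(B) F (period 2, group 17) vs I (period 5, group 17): the stated order agrees with the simple trend.
(C) Be (period 2, group 2) vs B (period 2, group 13): the stated order contradicts the simple trend.
The exception is (C): removing B's lone 2p electron is easier than breaking Be's filled 2s².

(C)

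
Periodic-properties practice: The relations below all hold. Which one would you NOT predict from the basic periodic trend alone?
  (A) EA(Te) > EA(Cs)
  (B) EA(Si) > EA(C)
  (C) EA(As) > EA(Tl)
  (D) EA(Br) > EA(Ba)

(B)

The general trend: electron affinity increases across a period and decreases down a group.
(A) Te (period 5, group 16) vs Cs (period 6, group 1): the stated order agrees with the simple trend.
(B) Si (period 3, group 14) vs C (period 2, group 14): the stated order contradicts the simple trend.
(C) As (period 4, group 15) vs Tl (period 6, group 13): the stated order agrees with the simple trend.
(D) Br (period 4, group 17) vs Ba (period 6, group 2): the stated order agrees with the simple trend.
The exception is (B): Si's larger, more diffuse 3p orbitals accept an added electron slightly more readily than C's compact 2p.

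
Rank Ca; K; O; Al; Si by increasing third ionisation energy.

IE_3 is the cost of taking one more electron from the +2 cation: Ca²⁺ is the bare [Ar] core; K²⁺ is already 1 electron into the core; O²⁺ still has 4 valence electrons; Al²⁺ still has 1 valence electron; Si²⁺ still has 2 valence electrons.
Usually core removal costs more than valence removal, but here the competition is close: a tightly held n=2 valence electron can cost more to remove than an n=3 core electron, so the actual values have to decide it.
Valence configurations: O²⁺ [He]2s²2p², Al²⁺ [Ne]3s¹, Si²⁺ [Ne]3s².
Approximate IE_3 values (kJ/mol): Ca 4912, K 4420, O 5300, Al 2745, Si 3232.
Putting it together, IE_3: Al < Si < K < Ca < O.

Al, Si, K, Ca, O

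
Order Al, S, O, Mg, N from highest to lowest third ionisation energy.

Mg, O, N, S, Al

The third ionization energy removes an electron from the +2 ion. For each element: Al²⁺ still has 1 valence electron; S²⁺ still has 4 valence electrons; O²⁺ still has 4 valence electrons; Mg²⁺ is the bare [Ne] core; N²⁺ still has 3 valence electrons.
Breaking into a closed-shell core is much more expensive than removing a leftover valence electron — Mg has the largest IE_3 here.
Valence configurations: Al²⁺ [Ne]3s¹, S²⁺ [Ne]3s²3p², O²⁺ [He]2s²2p², N²⁺ [He]2s²2p¹.
Approximate IE_3 values (kJ/mol): Al 2745, S 3357, O 5300, Mg 7733, N 4578.
Hence IE_3: Al < S < N < O < Mg.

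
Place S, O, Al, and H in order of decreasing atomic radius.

Radius decreases left→right (rising Z_eff, same n) and increases top→bottom (higher n).
Neither a single period nor a single group — weigh both effects.
O > H: period and group pull opposite ways; the down-group shift dominates (63 vs 32 pm).
S > O: they share group 16; the group trend gives S the larger value.
Al > S: both are in period 3; the period trend gives Al the larger value.
Approximate values (pm): H 32, O 63, Al 126, S 103.
So from largest to smallest: Al > S > O > H.

Al, S, O, H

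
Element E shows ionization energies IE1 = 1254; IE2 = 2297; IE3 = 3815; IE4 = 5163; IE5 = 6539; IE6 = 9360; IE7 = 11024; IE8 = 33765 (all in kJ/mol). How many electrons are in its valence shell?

7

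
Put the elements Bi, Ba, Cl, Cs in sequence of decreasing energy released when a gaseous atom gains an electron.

Cl is in period 3, group 17; Cs is in period 6, group 1; Ba is in period 6, group 2; Bi is in period 6, group 15.
Electron affinity generally becomes more exothermic across a period toward the halogens and less exothermic down a group.
These span different periods and groups, so the two trends combine.
Cs > Ba: this pair runs against the simple trend — see the exception note.
Bi > Cs: Bi lies to the right of Cs in period 6, so the across-period effect alone puts Bi higher.
Cl > Bi: both effects reinforce here, so Cl is clearly the higher of the two.
Note the exception: Cs has a higher electron affinity than Ba, contrary to the simple trend — adding an electron to Ba (ns²) has to open a new, higher-energy np subshell, which is unfavourable.
For reference (kJ/mol): Cl 349, Cs 46, Ba 14, Bi 91.
So from highest to lowest: Cl > Bi > Cs > Ba.

Cl > Bi > Cs > Ba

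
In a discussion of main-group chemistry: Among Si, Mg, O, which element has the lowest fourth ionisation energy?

Si

IE_4 is the cost of taking one more electron from the +3 cation: Si³⁺ still has 1 valence electron; Mg³⁺ is already 1 electron into the core; O³⁺ still has 3 valence electrons.
Breaking into a closed-shell core is much more expensive than removing a leftover valence electron — Mg has the largest IE_4 here.
Valence configurations: Si³⁺ [Ne]3s¹, O³⁺ [He]2s²2p¹.
Tabulated IE_4 (kJ/mol): Si 4356, Mg 10543, O 7469.
Hence IE_4: Si < O < Mg.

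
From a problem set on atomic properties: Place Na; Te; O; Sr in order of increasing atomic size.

O is in period 2, group 16; Na is in period 3, group 1; Sr is in period 5, group 2; Te is in period 5, group 16.
Atomic radius shrinks across a period as nuclear charge pulls the same shell inward, and grows down a group as new shells are added.
Neither a single period nor a single group — weigh both effects.
Te > O: they share group 16; the group trend gives Te the larger value.
Na > Te: period and group pull opposite ways; the across-period shift dominates (155 vs 136 pm).
Sr > Na: period and group pull opposite ways; the down-group shift dominates (185 vs 155 pm).
Tabulated atomic radius (pm): O 63, Na 155, Sr 185, Te 136.
So from smallest to largest: O < Te < Na < Sr.

O, Te, Na, Sr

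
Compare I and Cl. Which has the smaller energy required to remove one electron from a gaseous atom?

Cl is in period 3, group 17; I is in period 5, group 17.
First ionization energy rises across a period (greater Z_eff holds electrons more tightly) and falls down a group (valence electrons are farther from the nucleus).
All are in group 17, so first ionization energy increases up the group.
So I has the smaller energy required to remove one electron from a gaseous atom (I < Cl).

I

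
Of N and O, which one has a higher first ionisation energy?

N is in period 2, group 15; O is in period 2, group 16.
Across a period the outer electron is held more tightly (higher IE₁); down a group it sits in a higher shell, more shielded, and comes off more easily.
All lie in period 2; the across-period trend (first ionization energy increases left to right) applies, with the exception below.
Note the exception: N has a higher first ionization energy than O, contrary to the simple trend — pairing an electron in O's 2p⁴ costs repulsion energy, so O ionizes more easily than half-filled N (2p³).
Approximate values (kJ/mol): N 1402, O 1314.
So N has the higher first ionisation energy (N > O).

N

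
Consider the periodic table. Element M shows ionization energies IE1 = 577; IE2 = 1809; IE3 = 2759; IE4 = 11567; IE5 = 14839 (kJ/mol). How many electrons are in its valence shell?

3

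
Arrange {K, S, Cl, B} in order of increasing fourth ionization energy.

After 3 electrons have been removed, what remains? K³⁺ is already 2 electrons into the core; S³⁺ still has 3 valence electrons; Cl³⁺ still has 4 valence electrons; B³⁺ is the bare [He] core.
Core electrons are held far more tightly than valence electrons, so K and B top the IE_4 order.
Valence configurations: S³⁺ [Ne]3s²3p¹, Cl³⁺ [Ne]3s²3p².
Approximate IE_4 values (kJ/mol): K 5877, S 4556, Cl 5159, B 25026.
Hence IE_4: S < Cl < K < B.

S, Cl, K, B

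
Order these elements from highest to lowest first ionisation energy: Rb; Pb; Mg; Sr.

Mg is in period 3, group 2; Rb is in period 5, group 1; Sr is in period 5, group 2; Pb is in period 6, group 14.
First ionization energy rises across a period (greater Z_eff holds electrons more tightly) and falls down a group (valence electrons are farther from the nucleus).
These span different periods and groups, so the two trends combine.
Sr > Rb: Sr lies to the right of Rb in period 5, so the across-period effect alone puts Sr higher.
Pb > Sr: the two effects oppose for this pair; the across-period effect wins (716 vs 550 kJ/mol).
Mg > Pb: period and group pull opposite ways; the down-group shift dominates (738 vs 716 kJ/mol).
Approximate values (kJ/mol): Mg 738, Rb 403, Sr 550, Pb 716.
So from highest to lowest: Mg > Pb > Sr > Rb.

Mg > Pb > Sr > Rb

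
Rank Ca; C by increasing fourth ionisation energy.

C, Ca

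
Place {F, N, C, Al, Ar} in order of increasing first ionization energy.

Al < C < N < Ar < F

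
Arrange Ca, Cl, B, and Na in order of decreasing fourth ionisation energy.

B > Na > Ca > Cl

The fourth ionization energy removes an electron from the +3 ion. For each element: Ca³⁺ is already 1 electron into the core; Cl³⁺ still has 4 valence electrons; B³⁺ is the bare [He] core; Na³⁺ is already 2 electrons into the core.
Pulling an electron out of a noble-gas core costs far more than removing a remaining valence electron, so Ca, Na and B sit at the high end of IE_4.
The numbers (kJ/mol): Ca 6491, Cl 5159, B 25026, Na 9543.
Hence IE_4: Cl < Ca < Na < B.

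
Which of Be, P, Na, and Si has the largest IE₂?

Na

After 1 electron has been removed, what remains? Be⁺ still has 1 valence electron; P⁺ still has 4 valence electrons; Na⁺ is the bare [Ne] core; Si⁺ still has 3 valence electrons.
Pulling an electron out of a noble-gas core costs far more than removing a remaining valence electron, so Na sits at the high end of IE_2.
Valence configurations: Be⁺ [He]2s¹, P⁺ [Ne]3s²3p², Si⁺ [Ne]3s²3p¹.
The numbers (kJ/mol): Be 1757, P 1907, Na 4562, Si 1577.
So the second ionization energies run Si < Be < P < Na.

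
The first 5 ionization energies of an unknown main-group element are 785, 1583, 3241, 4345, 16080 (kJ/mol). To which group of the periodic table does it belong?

Group 14

Look for the largest jump between consecutive ionization energies: IE5/IE4 ≈ 3.7, far larger than any earlier ratio.
That jump marks the point where a core electron is being removed. So the atom has 4 valence electrons.
A main-group element with 4 valence electrons is in group 14.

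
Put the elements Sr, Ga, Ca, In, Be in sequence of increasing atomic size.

Be, Ga, In, Ca, Sr

Be is in period 2, group 2; Ca is in period 4, group 2; Ga is in period 4, group 13; Sr is in period 5, group 2; In is in period 5, group 13.
Moving right in a period, electrons are added to the same shell under a stronger nuclear pull, so atoms get smaller; moving down, a new shell is opened and atoms get larger.
Neither a single period nor a single group — weigh both effects.
Ga > Be: period and group pull opposite ways; the down-group shift dominates (124 vs 102 pm).
In > Ga: In sits below Ga in group 13, so the down-group effect alone puts In larger.
Ca > In: the two effects oppose for this pair; the across-period effect wins (171 vs 142 pm).
Sr > Ca: Sr sits below Ca in group 2, so the down-group effect alone puts Sr larger.
Approximate values (pm): Be 102, Ca 171, Ga 124, Sr 185, In 142.
So from smallest to largest: Be < Ga < In < Ca < Sr.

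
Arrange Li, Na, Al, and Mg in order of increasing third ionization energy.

Al < Na < Mg < Li

The third ionization energy removes an electron from the +2 ion. For each element: Li²⁺ is already 1 electron into the core; Na²⁺ is already 1 electron into the core; Al²⁺ still has 1 valence electron; Mg²⁺ is the bare [Ne] core.
Pulling an electron out of a noble-gas core costs far more than removing a remaining valence electron, so Na, Mg and Li sit at the high end of IE_3.
Approximate IE_3 values (kJ/mol): Li 11815, Na 6910, Al 2745, Mg 7733.
So the third ionization energies run Al < Na < Mg < Li.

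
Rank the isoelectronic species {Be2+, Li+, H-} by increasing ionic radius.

Be2+ < Li+ < H-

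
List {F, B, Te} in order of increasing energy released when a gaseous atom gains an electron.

B, Te, F

Electron affinity generally becomes more exothermic across a period toward the halogens and less exothermic down a group.
Neither a single period nor a single group — weigh both effects.
Te > B: the two effects oppose for this pair; the across-period effect wins (190 vs 27 kJ/mol).
F > Te: both effects reinforce here, so F is clearly the higher of the two.
For reference (kJ/mol): B 27, F 328, Te 190.
So from lowest to highest: B < Te < F.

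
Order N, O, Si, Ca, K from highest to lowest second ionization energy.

The second ionization energy removes an electron from the +1 ion. For each element: N⁺ still has 4 valence electrons; O⁺ still has 5 valence electrons; Si⁺ still has 3 valence electrons; Ca⁺ still has 1 valence electron; K⁺ is the bare [Ar] core.
Usually core removal costs more than valence removal, but here the competition is close: a tightly held n=2 valence electron can cost more to remove than an n=3 core electron, so the actual values have to decide it.
Valence configurations: N⁺ [He]2s²2p², O⁺ [He]2s²2p³, Si⁺ [Ne]3s²3p¹, Ca⁺ [Ar]4s¹.
Tabulated IE_2 (kJ/mol): N 2856, O 3388, Si 1577, Ca 1145, K 3052.
Hence IE_2: Ca < Si < N < K < O.

O > K > N > Si > Ca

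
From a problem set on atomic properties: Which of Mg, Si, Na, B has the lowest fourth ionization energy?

Si

The fourth ionization energy removes an electron from the +3 ion. For each element: Mg³⁺ is already 1 electron into the core; Si³⁺ still has 1 valence electron; Na³⁺ is already 2 electrons into the core; B³⁺ is the bare [He] core.
Core electrons are held far more tightly than valence electrons, so Na, Mg and B top the IE_4 order.
The numbers (kJ/mol): Mg 10543, Si 4356, Na 9543, B 25026.
Hence IE_4: Si < Na < Mg < B.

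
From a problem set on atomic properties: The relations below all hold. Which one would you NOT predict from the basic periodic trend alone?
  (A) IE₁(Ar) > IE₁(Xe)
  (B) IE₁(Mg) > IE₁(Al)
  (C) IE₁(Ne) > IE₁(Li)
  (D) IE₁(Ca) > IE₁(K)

The general trend: first ionization energy increases across a period and decreases down a group.
(A) Ar (period 3, group 18) vs Xe (period 5, group 18): the stated order agrees with the simple trend.
(B) Mg (period 3, group 2) vs Al (period 3, group 13): the stated order contradicts the simple trend.
(C) Ne (period 2, group 18) vs Li (period 2, group 1): the stated order agrees with the simple trend.
(D) Ca (period 4, group 2) vs K (period 4, group 1): the stated order agrees with the simple trend.
The exception is (B): Al's single 3p electron is easier to remove than one from Mg's filled 3s².

(B)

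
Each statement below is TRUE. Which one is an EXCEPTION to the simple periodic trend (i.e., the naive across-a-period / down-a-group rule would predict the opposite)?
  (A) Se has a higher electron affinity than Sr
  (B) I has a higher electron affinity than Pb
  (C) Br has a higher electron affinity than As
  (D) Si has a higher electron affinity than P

(D)

The general trend: electron affinity increases across a period and decreases down a group.
(A) Se (period 4, group 16) vs Sr (period 5, group 2): the stated order agrees with the simple trend.
(B) I (period 5, group 17) vs Pb (period 6, group 14): the stated order agrees with the simple trend.
(C) Br (period 4, group 17) vs As (period 4, group 15): the stated order agrees with the simple trend.
(D) Si (period 3, group 14) vs P (period 3, group 15): the stated order contradicts the simple trend.
The exception is (D): adding an electron to P's half-filled 3p³ is unfavourable, so Si (3p²) has the more exothermic EA.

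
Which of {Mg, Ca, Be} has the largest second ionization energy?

Be

Consider each +1 ion: Mg⁺ still has 1 valence electron; Ca⁺ still has 1 valence electron; Be⁺ still has 1 valence electron.
All are still removing valence electrons, so compare the +1 ions as you would atoms: IE_2 generally rises across a period (higher Z_eff) and falls down a group (larger shell), subject to the usual subshell exceptions.
Valence configurations: Mg⁺ [Ne]3s¹, Ca⁺ [Ar]4s¹, Be⁺ [He]2s¹.
The numbers (kJ/mol): Mg 1451, Ca 1145, Be 1757.
Hence IE_2: Ca < Mg < Be.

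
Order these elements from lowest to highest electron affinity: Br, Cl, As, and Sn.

As < Sn < Br < Cl

Electron affinity generally becomes more exothermic across a period toward the halogens and less exothermic down a group.
These span different periods and groups, so the two trends combine.
Sn > As: this pair runs against the simple trend — see the exception note.
Br > Sn: both effects reinforce here, so Br is clearly the higher of the two.
Cl > Br: they share group 17; the group trend gives Cl the larger value.
Note the exception: Sn has a higher electron affinity than As, contrary to the simple trend — adding an electron to As's half-filled np³ subshell costs electron-pairing energy.
For reference (kJ/mol): Cl 349, As 78, Br 325, Sn 107.
So from lowest to highest: As < Sn < Br < Cl.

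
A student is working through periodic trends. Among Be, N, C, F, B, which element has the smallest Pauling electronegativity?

Be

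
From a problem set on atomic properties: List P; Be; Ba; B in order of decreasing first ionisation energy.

P > Be > B > Ba

Be is in period 2, group 2; B is in period 2, group 13; P is in period 3, group 15; Ba is in period 6, group 2.
First ionization energy rises across a period (greater Z_eff holds electrons more tightly) and falls down a group (valence electrons are farther from the nucleus).
These span different periods and groups, so the two trends combine.
B > Ba: relative to Ba, both the across-period and down-group shifts push B's first ionization energy up.
Be > B: this pair runs against the simple trend — see the exception note.
P > Be: the two effects oppose for this pair; the across-period effect wins (1012 vs 900 kJ/mol).
Note the exception: Be has a higher first ionization energy than B, contrary to the simple trend — removing B's lone 2p electron is easier than breaking Be's filled 2s².
Tabulated first ionization energy (kJ/mol): Be 900, B 801, P 1012, Ba 503.
So from highest to lowest: P > Be > B > Ba.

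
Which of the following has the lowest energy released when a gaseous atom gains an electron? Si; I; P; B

B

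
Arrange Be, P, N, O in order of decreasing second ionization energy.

O > N > P > Be

IE_2 is the cost of taking one more electron from the +1 cation: Be⁺ still has 1 valence electron; P⁺ still has 4 valence electrons; N⁺ still has 4 valence electrons; O⁺ still has 5 valence electrons.
All are still removing valence electrons, so compare the +1 ions as you would atoms: IE_2 generally rises across a period (higher Z_eff) and falls down a group (larger shell), subject to the usual subshell exceptions.
Valence configurations: Be⁺ [He]2s¹, P⁺ [Ne]3s²3p², N⁺ [He]2s²2p², O⁺ [He]2s²2p³.
Tabulated IE_2 (kJ/mol): Be 1757, P 1907, N 2856, O 3388.
Overall IE_2 order: Be < P < N < O.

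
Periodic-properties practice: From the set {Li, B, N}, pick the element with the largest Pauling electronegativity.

N

Li is in period 2, group 1; B is in period 2, group 13; N is in period 2, group 15.
Atoms toward the upper right of the periodic table pull bonding electrons most strongly.
All lie in period 2, so electronegativity increases left to right.
The largest Pauling electronegativity among these belongs to N.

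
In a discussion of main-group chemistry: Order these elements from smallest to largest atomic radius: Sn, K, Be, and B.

B < Be < Sn < K

Atomic radius shrinks across a period as nuclear charge pulls the same shell inward, and grows down a group as new shells are added.
These span different periods and groups, so the two trends combine.
Be > B: Be lies to the left of B in period 2, so the across-period effect alone puts Be larger.
Sn > Be: period and group pull opposite ways; the down-group shift dominates (140 vs 102 pm).
K > Sn: period and group pull opposite ways; the across-period shift dominates (196 vs 140 pm).
Approximate values (pm): Be 102, B 85, K 196, Sn 140.
So from smallest to largest: B < Be < Sn < K.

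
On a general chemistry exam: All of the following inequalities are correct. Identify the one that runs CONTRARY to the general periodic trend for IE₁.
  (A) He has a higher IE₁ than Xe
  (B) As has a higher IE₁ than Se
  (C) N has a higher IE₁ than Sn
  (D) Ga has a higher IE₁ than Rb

(B)

The general trend: IE₁ increases across a period and decreases down a group.
(A) He (period 1, group 18) vs Xe (period 5, group 18): the stated order agrees with the simple trend.
(B) As (period 4, group 15) vs Se (period 4, group 16): the stated order contradicts the simple trend.
(C) N (period 2, group 15) vs Sn (period 5, group 14): the stated order agrees with the simple trend.
(D) Ga (period 4, group 13) vs Rb (period 5, group 1): the stated order agrees with the simple trend.
The exception is (B): Se (4p⁴) ionizes more easily than half-filled As (4p³).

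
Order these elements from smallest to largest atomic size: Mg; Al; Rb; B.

B, Al, Mg, Rb

B is in period 2, group 13; Mg is in period 3, group 2; Al is in period 3, group 13; Rb is in period 5, group 1.
Moving right in a period, electrons are added to the same shell under a stronger nuclear pull, so atoms get smaller; moving down, a new shell is opened and atoms get larger.
These span different periods and groups, so the two trends combine.
Al > B: Al sits below B in group 13, so the down-group effect alone puts Al larger.
Mg > Al: both are in period 3; the period trend gives Mg the larger value.
Rb > Mg: both effects reinforce here, so Rb is clearly the larger of the two.
Tabulated atomic radius (pm): B 85, Mg 139, Al 126, Rb 210.
So from smallest to largest: B < Al < Mg < Rb.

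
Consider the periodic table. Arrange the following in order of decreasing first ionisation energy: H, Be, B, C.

H, C, Be, B

H is in period 1, group 1; Be is in period 2, group 2; B is in period 2, group 13; C is in period 2, group 14.
First ionization energy rises across a period (greater Z_eff holds electrons more tightly) and falls down a group (valence electrons are farther from the nucleus).
These span different periods and groups, so the two trends combine.
Be > B: this pair runs against the simple trend — see the exception note.
C > Be: both are in period 2; the period trend gives C the larger value.
H > C: period and group pull opposite ways; the down-group shift dominates (1312 vs 1086 kJ/mol).
Note the exception: Be has a higher first ionization energy than B, contrary to the simple trend — removing B's lone 2p electron is easier than breaking Be's filled 2s².
Approximate values (kJ/mol): H 1312, Be 900, B 801, C 1086.
So from highest to lowest: H > C > Be > B.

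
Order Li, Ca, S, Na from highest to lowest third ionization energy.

Li, Na, Ca, S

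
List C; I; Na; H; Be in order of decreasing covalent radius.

H is in period 1, group 1; Be is in period 2, group 2; C is in period 2, group 14; Na is in period 3, group 1; I is in period 5, group 17.
Moving right in a period, electrons are added to the same shell under a stronger nuclear pull, so atoms get smaller; moving down, a new shell is opened and atoms get larger.
These span different periods and groups, so the two trends combine.
C > H: the two effects oppose for this pair; the down-group effect wins (75 vs 32 pm).
Be > C: Be lies to the left of C in period 2, so the across-period effect alone puts Be larger.
I > Be: the two effects oppose for this pair; the down-group effect wins (133 vs 102 pm).
Na > I: period and group pull opposite ways; the across-period shift dominates (155 vs 133 pm).
Approximate values (pm): H 32, Be 102, C 75, Na 155, I 133.
So from largest to smallest: Na > I > Be > C > H.

Na, I, Be, C, H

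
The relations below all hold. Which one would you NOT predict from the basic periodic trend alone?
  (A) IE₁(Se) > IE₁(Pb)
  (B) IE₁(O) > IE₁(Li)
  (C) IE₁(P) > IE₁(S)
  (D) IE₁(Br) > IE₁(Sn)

The general trend: first ionisation energy increases across a period and decreases down a group.
(A) Se (period 4, group 16) vs Pb (period 6, group 14): the stated order agrees with the simple trend.
(B) O (period 2, group 16) vs Li (period 2, group 1): the stated order agrees with the simple trend.
(C) P (period 3, group 15) vs S (period 3, group 16): the stated order contradicts the simple trend.
(D) Br (period 4, group 17) vs Sn (period 5, group 14): the stated order agrees with the simple trend.
The exception is (C): S (3p⁴) ionizes more easily than half-filled P (3p³) because the paired 3p electron in S is pushed out by e⁻–e⁻ repulsion.

(C)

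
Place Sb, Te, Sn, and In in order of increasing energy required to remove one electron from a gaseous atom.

In is in period 5, group 13; Sn is in period 5, group 14; Sb is in period 5, group 15; Te is in period 5, group 16.
First ionization energy rises across a period (greater Z_eff holds electrons more tightly) and falls down a group (valence electrons are farther from the nucleus).
All lie in period 5, so first ionization energy increases left to right.
So from lowest to highest: In < Sn < Sb < Te.

In < Sn < Sb < Te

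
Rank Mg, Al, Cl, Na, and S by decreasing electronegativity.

Electronegativity increases across a period and decreases down a group, tracking effective nuclear charge and atomic size.
All lie in period 3, so electronegativity increases left to right.
So from highest to lowest: Cl > S > Al > Mg > Na.

Cl, S, Al, Mg, Na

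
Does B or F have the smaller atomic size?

B is in period 2, group 13; F is in period 2, group 17.
Across a period the added protons contract the valence shell; down a group each new principal shell makes the atom larger.
All lie in period 2, so atomic radius increases right to left.
So F has the smaller atomic size (F < B).

F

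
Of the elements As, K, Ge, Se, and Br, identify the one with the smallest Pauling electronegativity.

K

K is in period 4, group 1; Ge is in period 4, group 14; As is in period 4, group 15; Se is in period 4, group 16; Br is in period 4, group 17.
Smaller atoms with higher effective nuclear charge are more electronegative.
All lie in period 4, so electronegativity increases left to right.
The smallest Pauling electronegativity among these belongs to K.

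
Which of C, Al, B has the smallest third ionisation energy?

Al

The third ionization energy removes an electron from the +2 ion. For each element: C²⁺ still has 2 valence electrons; Al²⁺ still has 1 valence electron; B²⁺ still has 1 valence electron.
All are still removing valence electrons, so compare the +2 ions as you would atoms: IE_3 generally rises across a period (higher Z_eff) and falls down a group (larger shell), subject to the usual subshell exceptions.
Valence configurations: C²⁺ [He]2s², Al²⁺ [Ne]3s¹, B²⁺ [He]2s¹.
The numbers (kJ/mol): C 4620, Al 2745, B 3660.
So the third ionization energies run Al < B < C.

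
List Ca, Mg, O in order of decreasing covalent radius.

Atomic radius shrinks across a period as nuclear charge pulls the same shell inward, and grows down a group as new shells are added.
These span different periods and groups, so the two trends combine.
Mg > O: both effects reinforce here, so Mg is clearly the larger of the two.
Ca > Mg: Ca sits below Mg in group 2, so the down-group effect alone puts Ca larger.
Approximate values (pm): O 63, Mg 139, Ca 171.
So from largest to smallest: Ca > Mg > O.

Ca > Mg > O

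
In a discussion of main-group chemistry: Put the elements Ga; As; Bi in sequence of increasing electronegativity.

Ga < Bi < As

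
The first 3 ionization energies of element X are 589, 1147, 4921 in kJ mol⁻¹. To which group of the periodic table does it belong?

Group 2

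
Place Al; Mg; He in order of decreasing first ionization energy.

He is in period 1, group 18; Mg is in period 3, group 2; Al is in period 3, group 13.
Across a period the outer electron is held more tightly (higher IE₁); down a group it sits in a higher shell, more shielded, and comes off more easily.
Neither a single period nor a single group — weigh both effects.
Mg > Al: this pair runs against the simple trend — see the exception note.
He > Mg: relative to Mg, both the across-period and down-group shifts push He's first ionization energy up.
Note the exception: Mg has a higher first ionization energy than Al, contrary to the simple trend — Al's single 3p electron is easier to remove than one from Mg's filled 3s².
Approximate values (kJ/mol): He 2372, Mg 738, Al 578.
So from highest to lowest: He > Mg > Al.

He > Mg > Al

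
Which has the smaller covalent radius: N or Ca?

N is in period 2, group 15; Ca is in period 4, group 2.
Across a period the added protons contract the valence shell; down a group each new principal shell makes the atom larger.
These span different periods and groups, so the two trends combine.
Ca > N: relative to N, both the across-period and down-group shifts push Ca's atomic radius up.
Approximate values (pm): N 71, Ca 171.
So N has the smaller covalent radius (N < Ca).

N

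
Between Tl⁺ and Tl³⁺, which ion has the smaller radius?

Tl³⁺

Both ions have Z = 81 protons, but Tl³⁺ has lost more electrons, so its remaining electrons feel a larger effective nuclear charge per electron and are pulled in more tightly.
Higher positive charge → smaller ion, so Tl⁺ > Tl³⁺.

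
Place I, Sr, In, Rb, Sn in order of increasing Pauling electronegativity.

Rb < Sr < In < Sn < I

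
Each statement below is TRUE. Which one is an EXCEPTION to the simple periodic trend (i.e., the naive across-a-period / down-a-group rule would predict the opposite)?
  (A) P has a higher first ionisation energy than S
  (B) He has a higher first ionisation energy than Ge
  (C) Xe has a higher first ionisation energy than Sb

The general trend: first ionisation energy increases across a period and decreases down a group.
(A) P (period 3, group 15) vs S (period 3, group 16): the stated order contradicts the simple trend.
(B) He (period 1, group 18) vs Ge (period 4, group 14): the stated order agrees with the simple trend.
(C) Xe (period 5, group 18) vs Sb (period 5, group 15): the stated order agrees with the simple trend.
The exception is (A): S (3p⁴) ionizes more easily than half-filled P (3p³) because the paired 3p electron in S is pushed out by e⁻–e⁻ repulsion.

(A)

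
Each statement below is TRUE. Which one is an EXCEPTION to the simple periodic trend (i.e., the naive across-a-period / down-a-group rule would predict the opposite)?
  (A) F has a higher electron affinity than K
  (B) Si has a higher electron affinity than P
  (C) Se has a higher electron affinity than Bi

The general trend: electron affinity increases across a period and decreases down a group.
(A) F (period 2, group 17) vs K (period 4, group 1): the stated order agrees with the simple trend.
(B) Si (period 3, group 14) vs P (period 3, group 15): the stated order contradicts the simple trend.
(C) Se (period 4, group 16) vs Bi (period 6, group 15): the stated order agrees with the simple trend.
The exception is (B): adding an electron to P's half-filled 3p³ is unfavourable, so Si (3p²) has the more exothermic EA.

(B)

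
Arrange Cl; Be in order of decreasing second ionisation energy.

Cl > Be

IE_2 is the cost of taking one more electron from the +1 cation: Cl⁺ still has 6 valence electrons; Be⁺ still has 1 valence electron.
All are still removing valence electrons, so compare the +1 ions as you would atoms: IE_2 generally rises across a period (higher Z_eff) and falls down a group (larger shell), subject to the usual subshell exceptions.
Valence configurations: Cl⁺ [Ne]3s²3p⁴, Be⁺ [He]2s¹.
Tabulated IE_2 (kJ/mol): Cl 2298, Be 1757.
So the second ionization energies run Be < Cl.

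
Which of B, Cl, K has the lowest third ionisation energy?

B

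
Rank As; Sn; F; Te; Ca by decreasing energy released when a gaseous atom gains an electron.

F is in period 2, group 17; Ca is in period 4, group 2; As is in period 4, group 15; Sn is in period 5, group 14; Te is in period 5, group 16.
Adding an electron releases more energy for atoms nearer the top right (short of the noble gases).
These span different periods and groups, so the two trends combine.
As > Ca: both are in period 4; the period trend gives As the larger value.
Sn > As: this pair runs against the simple trend — see the exception note.
Te > Sn: Te lies to the right of Sn in period 5, so the across-period effect alone puts Te higher.
F > Te: both effects reinforce here, so F is clearly the higher of the two.
Note the exception: Sn has a higher electron affinity than As, contrary to the simple trend — adding an electron to As's half-filled np³ subshell costs electron-pairing energy.
Approximate values (kJ/mol): F 328, Ca 2, As 78, Sn 107, Te 190.
So from highest to lowest: F > Te > Sn > As > Ca.

F, Te, Sn, As, Ca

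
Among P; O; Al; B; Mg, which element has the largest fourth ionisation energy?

B

Consider each +3 ion: P³⁺ still has 2 valence electrons; O³⁺ still has 3 valence electrons; Al³⁺ is the bare [Ne] core; B³⁺ is the bare [He] core; Mg³⁺ is already 1 electron into the core.
Pulling an electron out of a noble-gas core costs far more than removing a remaining valence electron, so Mg, Al and B sit at the high end of IE_4.
Valence configurations: P³⁺ [Ne]3s², O³⁺ [He]2s²2p¹.
The numbers (kJ/mol): P 4964, O 7469, Al 11577, B 25026, Mg 10543.
Hence IE_4: P < O < Mg < Al < B.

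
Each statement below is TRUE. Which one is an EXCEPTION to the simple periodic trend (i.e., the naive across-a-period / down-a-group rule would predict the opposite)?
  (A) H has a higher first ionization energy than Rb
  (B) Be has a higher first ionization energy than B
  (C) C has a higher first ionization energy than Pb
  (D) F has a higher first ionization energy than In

(B)

The general trend: first ionization energy increases across a period and decreases down a group.
(A) H (period 1, group 1) vs Rb (period 5, group 1): the stated order agrees with the simple trend.
(B) Be (period 2, group 2) vs B (period 2, group 13): the stated order contradicts the simple trend.
(C) C (period 2, group 14) vs Pb (period 6, group 14): the stated order agrees with the simple trend.
(D) F (period 2, group 17) vs In (period 5, group 13): the stated order agrees with the simple trend.
The exception is (B): removing B's lone 2p electron is easier than breaking Be's filled 2s².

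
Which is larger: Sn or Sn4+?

Forming Sn4+ removes 4 electrons from Sn. Fewer electrons for the same nuclear charge means less shielding and a higher Z_eff on the remaining electrons.
A cation is smaller than its parent atom: Sn4+ < Sn.

Sn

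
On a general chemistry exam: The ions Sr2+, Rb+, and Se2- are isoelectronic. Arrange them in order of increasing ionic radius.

All of these have 36 electrons, so size is governed by nuclear charge alone: the more protons, the stronger the pull on the same electron cloud, and the smaller the ion.
Nuclear charges: Sr2+ (Z=38), Rb+ (Z=37), Se2- (Z=34).
Smallest to largest: Sr2+ < Rb+ < Se2-.

Sr2+ < Rb+ < Se2-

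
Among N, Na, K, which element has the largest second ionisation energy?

After 1 electron has been removed, what remains? N⁺ still has 4 valence electrons; Na⁺ is the bare [Ne] core; K⁺ is the bare [Ar] core.
Core electrons are held far more tightly than valence electrons, so K and Na top the IE_2 order.
The numbers (kJ/mol): N 2856, Na 4562, K 3052.
Hence IE_2: N < K < Na.

Na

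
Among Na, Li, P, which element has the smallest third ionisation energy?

The third ionization energy removes an electron from the +2 ion. For each element: Na²⁺ is already 1 electron into the core; Li²⁺ is already 1 electron into the core; P²⁺ still has 3 valence electrons.
Core electrons are held far more tightly than valence electrons, so Na and Li top the IE_3 order.
Tabulated IE_3 (kJ/mol): Na 6910, Li 11815, P 2914.
Putting it together, IE_3: P < Na < Li.

P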